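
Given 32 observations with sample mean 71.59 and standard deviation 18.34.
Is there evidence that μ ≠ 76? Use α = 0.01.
One-sample t-test:
H₀: μ = 76
H₁: μ ≠ 76
df = n - 1 = 31
t = (x̄ - μ₀) / (s/√n) = (71.59 - 76) / (18.34/√32) = -1.360
p-value = 0.1836

Since p-value > α = 0.01, we fail to reject H₀.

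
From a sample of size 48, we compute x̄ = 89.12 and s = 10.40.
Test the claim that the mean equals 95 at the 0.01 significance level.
One-sample t-test:
H₀: μ = 95
H₁: μ ≠ 95
df = n - 1 = 47
t = (x̄ - μ₀) / (s/√n) = (89.12 - 95) / (10.40/√48) = -3.917
p-value = 0.0003

Since p-value < α = 0.01, we reject H₀.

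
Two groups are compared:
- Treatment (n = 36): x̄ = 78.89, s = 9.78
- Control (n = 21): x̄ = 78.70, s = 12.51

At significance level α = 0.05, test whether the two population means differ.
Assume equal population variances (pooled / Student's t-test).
Student's two-sample t-test (equal variances):
H₀: μ₁ = μ₂
H₁: μ₁ ≠ μ₂
df = n₁ + n₂ - 2 = 55
Pooled variance s_p² = [(n₁-1)s₁² + (n₂-1)s₂²] / (n₁ + n₂ - 2) = [(35)(9.78²) + (20)(12.51²)] / 55 = 117.7763
SE = √(s_p²(1/n₁ + 1/n₂)) = √(117.7763 × (1/36 + 1/21)) = 2.9799
t = (x̄₁ - x̄₂) / SE = (78.89 - 78.70) / 2.9799 = 0.19 / 2.9799 = 0.064
p-value = 0.9494

Since p-value > α = 0.05, we fail to reject H₀.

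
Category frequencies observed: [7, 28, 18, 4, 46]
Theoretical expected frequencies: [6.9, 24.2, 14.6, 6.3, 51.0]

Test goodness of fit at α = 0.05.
Chi-square goodness of fit test:
H₀: observed counts match expected distribution
H₁: observed counts differ from expected distribution
df = k - 1 = 4
χ² = Σ(O - E)²/E
   = (7 - 6.9)²/6.9 + (28 - 24.2)²/24.2 + (18 - 14.6)²/14.6 + (4 - 6.3)²/6.3 + (46 - 51.0)²/51.0
   = 0.001 + 0.597 + 0.792 + 0.840 + 0.490
   = 2.72
p-value = 0.6058

Since p-value > α = 0.05, we fail to reject H₀.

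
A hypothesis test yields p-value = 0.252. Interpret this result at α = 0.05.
Since p = 0.252 > α = 0.05, fail to reject H₀.
There is insufficient evidence to reject the null hypothesis; the result is not statistically significant at the 0.05 level.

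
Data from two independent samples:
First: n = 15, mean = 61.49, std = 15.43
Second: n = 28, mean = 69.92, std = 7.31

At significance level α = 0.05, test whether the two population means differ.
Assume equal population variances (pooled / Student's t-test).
Student's two-sample t-test (equal variances):
H₀: μ₁ = μ₂
H₁: μ₁ ≠ μ₂
df = n₁ + n₂ - 2 = 41
Pooled variance s_p² = [(n₁-1)s₁² + (n₂-1)s₂²] / (n₁ + n₂ - 2) = [(14)(15.43²) + (27)(7.31²)] / 41 = 116.4869
SE = √(s_p²(1/n₁ + 1/n₂)) = √(116.4869 × (1/15 + 1/28)) = 3.4534
t = (x̄₁ - x̄₂) / SE = (61.49 - 69.92) / 3.4534 = -8.43 / 3.4534 = -2.441
p-value = 0.0190

Since p-value < α = 0.05, we reject H₀.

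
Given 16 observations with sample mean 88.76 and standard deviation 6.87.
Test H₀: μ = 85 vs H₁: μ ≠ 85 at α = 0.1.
One-sample t-test:
H₀: μ = 85
H₁: μ ≠ 85
df = n - 1 = 15
t = (x̄ - μ₀) / (s/√n) = (88.76 - 85) / (6.87/√16) = 2.189
p-value = 0.0448

Since p-value < α = 0.1, we reject H₀.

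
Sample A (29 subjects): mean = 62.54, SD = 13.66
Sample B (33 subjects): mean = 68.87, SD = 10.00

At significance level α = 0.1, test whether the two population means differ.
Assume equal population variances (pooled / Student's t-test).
Student's two-sample t-test (equal variances):
H₀: μ₁ = μ₂
H₁: μ₁ ≠ μ₂
df = n₁ + n₂ - 2 = 60
Pooled variance s_p² = [(n₁-1)s₁² + (n₂-1)s₂²] / (n₁ + n₂ - 2) = [(28)(13.66²) + (32)(10.00²)] / 60 = 140.4113
SE = √(s_p²(1/n₁ + 1/n₂)) = √(140.4113 × (1/29 + 1/33)) = 3.0161
t = (x̄₁ - x̄₂) / SE = (62.54 - 68.87) / 3.0161 = -6.33 / 3.0161 = -2.099
p-value = 0.0401

Since p-value < α = 0.1, we reject H₀.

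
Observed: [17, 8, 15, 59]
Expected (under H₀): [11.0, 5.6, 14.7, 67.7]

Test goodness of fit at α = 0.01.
Chi-square goodness of fit test:
H₀: observed counts match expected distribution
H₁: observed counts differ from expected distribution
df = k - 1 = 3
χ² = Σ(O - E)²/E
   = (17 - 11.0)²/11.0 + (8 - 5.6)²/5.6 + (15 - 14.7)²/14.7 + (59 - 67.7)²/67.7
   = 3.273 + 1.029 + 0.006 + 1.118
   = 5.43
p-value = 0.1432

Since p-value > α = 0.01, we fail to reject H₀.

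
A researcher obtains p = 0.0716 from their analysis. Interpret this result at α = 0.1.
Since p = 0.0716 < α = 0.1, reject H₀.
There is sufficient evidence to reject the null hypothesis; the result is statistically significant at the 0.1 level.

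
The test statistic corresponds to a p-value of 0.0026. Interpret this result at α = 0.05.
Since p = 0.0026 < α = 0.05, reject H₀.
There is sufficient evidence to reject the null hypothesis; the result is statistically significant at the 0.05 level.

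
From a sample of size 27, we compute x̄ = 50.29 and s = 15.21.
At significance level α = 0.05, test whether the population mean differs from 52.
One-sample t-test:
H₀: μ = 52
H₁: μ ≠ 52
df = n - 1 = 26
t = (x̄ - μ₀) / (s/√n) = (50.29 - 52) / (15.21/√27) = -0.584
p-value = 0.5641

Since p-value > α = 0.05, we fail to reject H₀.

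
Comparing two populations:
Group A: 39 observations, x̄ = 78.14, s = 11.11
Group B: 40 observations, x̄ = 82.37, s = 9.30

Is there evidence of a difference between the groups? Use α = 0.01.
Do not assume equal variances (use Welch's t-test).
Welch's two-sample t-test:
H₀: μ₁ = μ₂
H₁: μ₁ ≠ μ₂
s₁²/n₁ = 11.11²/39 = 3.1649,  s₂²/n₂ = 9.30²/40 = 2.1623
SE = √(s₁²/n₁ + s₂²/n₂) = √(3.1649 + 2.1623) = 2.3081
df (Welch-Satterthwaite) = (s₁²/n₁ + s₂²/n₂)² / [(s₁²/n₁)²/(n₁-1) + (s₂²/n₂)²/(n₂-1)] ≈ 74.00
t = (x̄₁ - x̄₂) / SE = (78.14 - 82.37) / 2.3081 = -4.23 / 2.3081 = -1.833
p-value = 0.0709

Since p-value > α = 0.01, we fail to reject H₀.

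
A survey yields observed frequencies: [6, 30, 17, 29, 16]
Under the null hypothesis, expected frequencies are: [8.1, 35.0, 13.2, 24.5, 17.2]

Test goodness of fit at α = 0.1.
Chi-square goodness of fit test:
H₀: observed counts match expected distribution
H₁: observed counts differ from expected distribution
df = k - 1 = 4
χ² = Σ(O - E)²/E
   = (6 - 8.1)²/8.1 + (30 - 35.0)²/35.0 + (17 - 13.2)²/13.2 + (29 - 24.5)²/24.5 + (16 - 17.2)²/17.2
   = 0.544 + 0.714 + 1.094 + 0.827 + 0.084
   = 3.26
p-value = 0.5148

Since p-value > α = 0.1, we fail to reject H₀.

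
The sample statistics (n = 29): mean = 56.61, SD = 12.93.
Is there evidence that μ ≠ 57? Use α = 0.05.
One-sample t-test:
H₀: μ = 57
H₁: μ ≠ 57
df = n - 1 = 28
t = (x̄ - μ₀) / (s/√n) = (56.61 - 57) / (12.93/√29) = -0.162
p-value = 0.8721

Since p-value > α = 0.05, we fail to reject H₀.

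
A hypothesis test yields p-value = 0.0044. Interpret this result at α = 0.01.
Since p = 0.0044 < α = 0.01, reject H₀.
There is sufficient evidence to reject the null hypothesis; the result is statistically significant at the 0.01 level.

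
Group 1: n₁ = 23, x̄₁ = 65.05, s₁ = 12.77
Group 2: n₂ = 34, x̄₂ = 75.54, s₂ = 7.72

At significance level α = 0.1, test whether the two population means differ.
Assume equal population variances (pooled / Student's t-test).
Student's two-sample t-test (equal variances):
H₀: μ₁ = μ₂
H₁: μ₁ ≠ μ₂
df = n₁ + n₂ - 2 = 55
Pooled variance s_p² = [(n₁-1)s₁² + (n₂-1)s₂²] / (n₁ + n₂ - 2) = [(22)(12.77²) + (33)(7.72²)] / 55 = 100.9882
SE = √(s_p²(1/n₁ + 1/n₂)) = √(100.9882 × (1/23 + 1/34)) = 2.7131
t = (x̄₁ - x̄₂) / SE = (65.05 - 75.54) / 2.7131 = -10.49 / 2.7131 = -3.866
p-value = 0.0003

Since p-value < α = 0.1, we reject H₀.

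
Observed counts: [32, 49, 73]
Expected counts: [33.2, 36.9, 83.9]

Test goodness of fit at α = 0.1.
Chi-square goodness of fit test:
H₀: observed counts match expected distribution
H₁: observed counts differ from expected distribution
df = k - 1 = 2
χ² = Σ(O - E)²/E
   = (32 - 33.2)²/33.2 + (49 - 36.9)²/36.9 + (73 - 83.9)²/83.9
   = 0.043 + 3.968 + 1.416
   = 5.43
p-value = 0.0663

Since p-value < α = 0.1, we reject H₀.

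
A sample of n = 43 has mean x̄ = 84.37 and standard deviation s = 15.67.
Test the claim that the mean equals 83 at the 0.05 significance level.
One-sample t-test:
H₀: μ = 83
H₁: μ ≠ 83
df = n - 1 = 42
t = (x̄ - μ₀) / (s/√n) = (84.37 - 83) / (15.67/√43) = 0.573
p-value = 0.5695

Since p-value > α = 0.05, we fail to reject H₀.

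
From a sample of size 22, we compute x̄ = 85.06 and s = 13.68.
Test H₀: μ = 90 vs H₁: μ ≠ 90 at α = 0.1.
One-sample t-test:
H₀: μ = 90
H₁: μ ≠ 90
df = n - 1 = 21
t = (x̄ - μ₀) / (s/√n) = (85.06 - 90) / (13.68/√22) = -1.694
p-value = 0.1051

Since p-value > α = 0.1, we fail to reject H₀.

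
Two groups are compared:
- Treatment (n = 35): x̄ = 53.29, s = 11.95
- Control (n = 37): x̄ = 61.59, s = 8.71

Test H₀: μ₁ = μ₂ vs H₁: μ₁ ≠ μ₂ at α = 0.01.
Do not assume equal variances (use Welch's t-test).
Welch's two-sample t-test:
H₀: μ₁ = μ₂
H₁: μ₁ ≠ μ₂
s₁²/n₁ = 11.95²/35 = 4.0801,  s₂²/n₂ = 8.71²/37 = 2.0504
SE = √(s₁²/n₁ + s₂²/n₂) = √(4.0801 + 2.0504) = 2.4760
df (Welch-Satterthwaite) = (s₁²/n₁ + s₂²/n₂)² / [(s₁²/n₁)²/(n₁-1) + (s₂²/n₂)²/(n₂-1)] ≈ 61.98
t = (x̄₁ - x̄₂) / SE = (53.29 - 61.59) / 2.4760 = -8.30 / 2.4760 = -3.352
p-value = 0.0014

Since p-value < α = 0.01, we reject H₀.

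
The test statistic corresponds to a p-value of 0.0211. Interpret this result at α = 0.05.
Since p = 0.0211 < α = 0.05, reject H₀.
There is sufficient evidence to reject the null hypothesis; the result is statistically significant at the 0.05 level.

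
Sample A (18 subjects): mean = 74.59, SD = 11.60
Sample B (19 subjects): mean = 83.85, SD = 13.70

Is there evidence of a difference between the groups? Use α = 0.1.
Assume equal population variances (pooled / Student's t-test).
Student's two-sample t-test (equal variances):
H₀: μ₁ = μ₂
H₁: μ₁ ≠ μ₂
df = n₁ + n₂ - 2 = 35
Pooled variance s_p² = [(n₁-1)s₁² + (n₂-1)s₂²] / (n₁ + n₂ - 2) = [(17)(11.60²) + (18)(13.70²)] / 35 = 161.8840
SE = √(s_p²(1/n₁ + 1/n₂)) = √(161.8840 × (1/18 + 1/19)) = 4.1849
t = (x̄₁ - x̄₂) / SE = (74.59 - 83.85) / 4.1849 = -9.26 / 4.1849 = -2.213
p-value = 0.0335

Since p-value < α = 0.1, we reject H₀.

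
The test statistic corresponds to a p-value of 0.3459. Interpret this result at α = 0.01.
Since p = 0.3459 > α = 0.01, fail to reject H₀.
There is insufficient evidence to reject the null hypothesis; the result is not statistically significant at the 0.01 level.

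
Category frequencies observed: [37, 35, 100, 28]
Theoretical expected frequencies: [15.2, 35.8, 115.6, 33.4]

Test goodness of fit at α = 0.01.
Chi-square goodness of fit test:
H₀: observed counts match expected distribution
H₁: observed counts differ from expected distribution
df = k - 1 = 3
χ² = Σ(O - E)²/E
   = (37 - 15.2)²/15.2 + (35 - 35.8)²/35.8 + (100 - 115.6)²/115.6 + (28 - 33.4)²/33.4
   = 31.266 + 0.018 + 2.105 + 0.873
   = 34.26
p-value < 0.0001

Since p-value < α = 0.01, we reject H₀.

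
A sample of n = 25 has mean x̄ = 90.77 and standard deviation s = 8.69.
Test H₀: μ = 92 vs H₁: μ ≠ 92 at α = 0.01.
One-sample t-test:
H₀: μ = 92
H₁: μ ≠ 92
df = n - 1 = 24
t = (x̄ - μ₀) / (s/√n) = (90.77 - 92) / (8.69/√25) = -0.708
p-value = 0.4859

Since p-value > α = 0.01, we fail to reject H₀.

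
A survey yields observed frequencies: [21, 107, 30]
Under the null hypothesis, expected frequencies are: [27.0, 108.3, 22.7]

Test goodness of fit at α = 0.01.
Chi-square goodness of fit test:
H₀: observed counts match expected distribution
H₁: observed counts differ from expected distribution
df = k - 1 = 2
χ² = Σ(O - E)²/E
   = (21 - 27.0)²/27.0 + (107 - 108.3)²/108.3 + (30 - 22.7)²/22.7
   = 1.333 + 0.016 + 2.348
   = 3.70
p-value = 0.1575

Since p-value > α = 0.01, we fail to reject H₀.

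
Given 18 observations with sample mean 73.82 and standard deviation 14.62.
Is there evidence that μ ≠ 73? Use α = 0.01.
One-sample t-test:
H₀: μ = 73
H₁: μ ≠ 73
df = n - 1 = 17
t = (x̄ - μ₀) / (s/√n) = (73.82 - 73) / (14.62/√18) = 0.238
p-value = 0.8148

Since p-value > α = 0.01, we fail to reject H₀.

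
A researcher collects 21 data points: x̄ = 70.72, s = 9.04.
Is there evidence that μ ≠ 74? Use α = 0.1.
One-sample t-test:
H₀: μ = 74
H₁: μ ≠ 74
df = n - 1 = 20
t = (x̄ - μ₀) / (s/√n) = (70.72 - 74) / (9.04/√21) = -1.663
p-value = 0.1120

Since p-value > α = 0.1, we fail to reject H₀.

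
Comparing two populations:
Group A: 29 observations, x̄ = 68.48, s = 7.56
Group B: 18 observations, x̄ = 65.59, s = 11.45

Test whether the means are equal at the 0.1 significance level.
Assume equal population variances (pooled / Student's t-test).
Student's two-sample t-test (equal variances):
H₀: μ₁ = μ₂
H₁: μ₁ ≠ μ₂
df = n₁ + n₂ - 2 = 45
Pooled variance s_p² = [(n₁-1)s₁² + (n₂-1)s₂²] / (n₁ + n₂ - 2) = [(28)(7.56²) + (17)(11.45²)] / 45 = 85.0899
SE = √(s_p²(1/n₁ + 1/n₂)) = √(85.0899 × (1/29 + 1/18)) = 2.7679
t = (x̄₁ - x̄₂) / SE = (68.48 - 65.59) / 2.7679 = 2.89 / 2.7679 = 1.044
p-value = 0.3020

Since p-value > α = 0.1, we fail to reject H₀.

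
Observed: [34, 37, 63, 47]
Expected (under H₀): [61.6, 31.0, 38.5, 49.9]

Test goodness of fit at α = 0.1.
Chi-square goodness of fit test:
H₀: observed counts match expected distribution
H₁: observed counts differ from expected distribution
df = k - 1 = 3
χ² = Σ(O - E)²/E
   = (34 - 61.6)²/61.6 + (37 - 31.0)²/31.0 + (63 - 38.5)²/38.5 + (47 - 49.9)²/49.9
   = 12.366 + 1.161 + 15.591 + 0.169
   = 29.29
p-value < 0.0001

Since p-value < α = 0.1, we reject H₀.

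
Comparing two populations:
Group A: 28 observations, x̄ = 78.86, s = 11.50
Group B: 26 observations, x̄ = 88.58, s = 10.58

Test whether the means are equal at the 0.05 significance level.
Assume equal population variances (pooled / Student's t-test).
Student's two-sample t-test (equal variances):
H₀: μ₁ = μ₂
H₁: μ₁ ≠ μ₂
df = n₁ + n₂ - 2 = 52
Pooled variance s_p² = [(n₁-1)s₁² + (n₂-1)s₂²] / (n₁ + n₂ - 2) = [(27)(11.50²) + (25)(10.58²)] / 52 = 122.4838
SE = √(s_p²(1/n₁ + 1/n₂)) = √(122.4838 × (1/28 + 1/26)) = 3.0142
t = (x̄₁ - x̄₂) / SE = (78.86 - 88.58) / 3.0142 = -9.72 / 3.0142 = -3.225
p-value = 0.0022

Since p-value < α = 0.05, we reject H₀.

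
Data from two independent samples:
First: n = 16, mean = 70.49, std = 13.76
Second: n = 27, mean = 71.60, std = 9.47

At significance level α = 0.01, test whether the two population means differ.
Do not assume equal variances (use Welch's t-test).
Welch's two-sample t-test:
H₀: μ₁ = μ₂
H₁: μ₁ ≠ μ₂
s₁²/n₁ = 13.76²/16 = 11.8336,  s₂²/n₂ = 9.47²/27 = 3.3215
SE = √(s₁²/n₁ + s₂²/n₂) = √(11.8336 + 3.3215) = 3.8930
df (Welch-Satterthwaite) = (s₁²/n₁ + s₂²/n₂)² / [(s₁²/n₁)²/(n₁-1) + (s₂²/n₂)²/(n₂-1)] ≈ 23.53
t = (x̄₁ - x̄₂) / SE = (70.49 - 71.60) / 3.8930 = -1.11 / 3.8930 = -0.285
p-value = 0.7780

Since p-value > α = 0.01, we fail to reject H₀.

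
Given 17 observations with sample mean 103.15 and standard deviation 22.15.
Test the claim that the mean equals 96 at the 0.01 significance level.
One-sample t-test:
H₀: μ = 96
H₁: μ ≠ 96
df = n - 1 = 16
t = (x̄ - μ₀) / (s/√n) = (103.15 - 96) / (22.15/√17) = 1.331
p-value = 0.2019

Since p-value > α = 0.01, we fail to reject H₀.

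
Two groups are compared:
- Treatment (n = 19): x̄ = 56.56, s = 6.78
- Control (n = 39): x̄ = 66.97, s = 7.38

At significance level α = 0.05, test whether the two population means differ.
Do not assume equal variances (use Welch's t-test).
Welch's two-sample t-test:
H₀: μ₁ = μ₂
H₁: μ₁ ≠ μ₂
s₁²/n₁ = 6.78²/19 = 2.4194,  s₂²/n₂ = 7.38²/39 = 1.3965
SE = √(s₁²/n₁ + s₂²/n₂) = √(2.4194 + 1.3965) = 1.9534
df (Welch-Satterthwaite) = (s₁²/n₁ + s₂²/n₂)² / [(s₁²/n₁)²/(n₁-1) + (s₂²/n₂)²/(n₂-1)] ≈ 38.67
t = (x̄₁ - x̄₂) / SE = (56.56 - 66.97) / 1.9534 = -10.41 / 1.9534 = -5.329
p-value < 0.0001

Since p-value < α = 0.05, we reject H₀.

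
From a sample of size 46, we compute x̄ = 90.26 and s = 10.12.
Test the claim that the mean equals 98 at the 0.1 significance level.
One-sample t-test:
H₀: μ = 98
H₁: μ ≠ 98
df = n - 1 = 45
t = (x̄ - μ₀) / (s/√n) = (90.26 - 98) / (10.12/√46) = -5.187
p-value < 0.0001

Since p-value < α = 0.1, we reject H₀.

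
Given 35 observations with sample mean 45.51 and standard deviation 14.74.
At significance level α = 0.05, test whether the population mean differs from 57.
One-sample t-test:
H₀: μ = 57
H₁: μ ≠ 57
df = n - 1 = 34
t = (x̄ - μ₀) / (s/√n) = (45.51 - 57) / (14.74/√35) = -4.612
p-value = 0.0001

Since p-value < α = 0.05, we reject H₀.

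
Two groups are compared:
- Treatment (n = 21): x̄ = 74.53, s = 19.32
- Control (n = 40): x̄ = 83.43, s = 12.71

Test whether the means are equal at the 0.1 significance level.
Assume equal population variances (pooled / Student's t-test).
Student's two-sample t-test (equal variances):
H₀: μ₁ = μ₂
H₁: μ₁ ≠ μ₂
df = n₁ + n₂ - 2 = 59
Pooled variance s_p² = [(n₁-1)s₁² + (n₂-1)s₂²] / (n₁ + n₂ - 2) = [(20)(19.32²) + (39)(12.71²)] / 59 = 233.3130
SE = √(s_p²(1/n₁ + 1/n₂)) = √(233.3130 × (1/21 + 1/40)) = 4.1162
t = (x̄₁ - x̄₂) / SE = (74.53 - 83.43) / 4.1162 = -8.90 / 4.1162 = -2.162
p-value = 0.0347

Since p-value < α = 0.1, we reject H₀.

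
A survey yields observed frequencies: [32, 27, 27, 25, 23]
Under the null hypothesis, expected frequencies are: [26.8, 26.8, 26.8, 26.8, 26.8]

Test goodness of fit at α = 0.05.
Chi-square goodness of fit test:
H₀: observed counts match expected distribution
H₁: observed counts differ from expected distribution
df = k - 1 = 4
χ² = Σ(O - E)²/E
   = (32 - 26.8)²/26.8 + (27 - 26.8)²/26.8 + (27 - 26.8)²/26.8 + (25 - 26.8)²/26.8 + (23 - 26.8)²/26.8
   = 1.009 + 0.001 + 0.001 + 0.121 + 0.539
   = 1.67
p-value = 0.7959

Since p-value > α = 0.05, we fail to reject H₀.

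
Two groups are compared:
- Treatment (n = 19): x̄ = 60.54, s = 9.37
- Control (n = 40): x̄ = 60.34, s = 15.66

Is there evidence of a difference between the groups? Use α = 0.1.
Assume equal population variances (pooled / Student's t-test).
Student's two-sample t-test (equal variances):
H₀: μ₁ = μ₂
H₁: μ₁ ≠ μ₂
df = n₁ + n₂ - 2 = 57
Pooled variance s_p² = [(n₁-1)s₁² + (n₂-1)s₂²] / (n₁ + n₂ - 2) = [(18)(9.37²) + (39)(15.66²)] / 57 = 195.5181
SE = √(s_p²(1/n₁ + 1/n₂)) = √(195.5181 × (1/19 + 1/40)) = 3.8959
t = (x̄₁ - x̄₂) / SE = (60.54 - 60.34) / 3.8959 = 0.20 / 3.8959 = 0.051
p-value = 0.9592

Since p-value > α = 0.1, we fail to reject H₀.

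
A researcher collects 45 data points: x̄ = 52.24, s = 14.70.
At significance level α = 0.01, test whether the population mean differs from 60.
One-sample t-test:
H₀: μ = 60
H₁: μ ≠ 60
df = n - 1 = 44
t = (x̄ - μ₀) / (s/√n) = (52.24 - 60) / (14.70/√45) = -3.541
p-value = 0.0010

Since p-value < α = 0.01, we reject H₀.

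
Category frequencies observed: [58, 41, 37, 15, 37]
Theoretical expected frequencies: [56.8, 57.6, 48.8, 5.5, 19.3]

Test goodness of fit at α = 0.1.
Chi-square goodness of fit test:
H₀: observed counts match expected distribution
H₁: observed counts differ from expected distribution
df = k - 1 = 4
χ² = Σ(O - E)²/E
   = (58 - 56.8)²/56.8 + (41 - 57.6)²/57.6 + (37 - 48.8)²/48.8 + (15 - 5.5)²/5.5 + (37 - 19.3)²/19.3
   = 0.025 + 4.784 + 2.853 + 16.409 + 16.233
   = 40.30
p-value < 0.0001

Since p-value < α = 0.1, we reject H₀.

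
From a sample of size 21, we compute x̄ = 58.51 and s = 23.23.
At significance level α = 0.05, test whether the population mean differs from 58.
One-sample t-test:
H₀: μ = 58
H₁: μ ≠ 58
df = n - 1 = 20
t = (x̄ - μ₀) / (s/√n) = (58.51 - 58) / (23.23/√21) = 0.101
p-value = 0.9209

Since p-value > α = 0.05, we fail to reject H₀.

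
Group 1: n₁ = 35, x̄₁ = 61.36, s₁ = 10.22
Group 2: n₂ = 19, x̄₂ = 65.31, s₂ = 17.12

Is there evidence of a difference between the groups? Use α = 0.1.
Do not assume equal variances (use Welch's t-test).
Welch's two-sample t-test:
H₀: μ₁ = μ₂
H₁: μ₁ ≠ μ₂
s₁²/n₁ = 10.22²/35 = 2.9842,  s₂²/n₂ = 17.12²/19 = 15.4260
SE = √(s₁²/n₁ + s₂²/n₂) = √(2.9842 + 15.4260) = 4.2907
df (Welch-Satterthwaite) = (s₁²/n₁ + s₂²/n₂)² / [(s₁²/n₁)²/(n₁-1) + (s₂²/n₂)²/(n₂-1)] ≈ 25.14
t = (x̄₁ - x̄₂) / SE = (61.36 - 65.31) / 4.2907 = -3.95 / 4.2907 = -0.921
p-value = 0.3660

Since p-value > α = 0.1, we fail to reject H₀.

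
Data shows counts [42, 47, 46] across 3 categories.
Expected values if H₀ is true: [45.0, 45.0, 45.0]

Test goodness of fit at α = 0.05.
Chi-square goodness of fit test:
H₀: observed counts match expected distribution
H₁: observed counts differ from expected distribution
df = k - 1 = 2
χ² = Σ(O - E)²/E
   = (42 - 45.0)²/45.0 + (47 - 45.0)²/45.0 + (46 - 45.0)²/45.0
   = 0.200 + 0.089 + 0.022
   = 0.31
p-value = 0.8559

Since p-value > α = 0.05, we fail to reject H₀.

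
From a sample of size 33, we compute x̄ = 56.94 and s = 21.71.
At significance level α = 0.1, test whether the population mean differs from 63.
One-sample t-test:
H₀: μ = 63
H₁: μ ≠ 63
df = n - 1 = 32
t = (x̄ - μ₀) / (s/√n) = (56.94 - 63) / (21.71/√33) = -1.604
p-value = 0.1186

Since p-value > α = 0.1, we fail to reject H₀.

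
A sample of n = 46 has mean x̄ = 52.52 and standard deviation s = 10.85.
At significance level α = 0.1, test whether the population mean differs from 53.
One-sample t-test:
H₀: μ = 53
H₁: μ ≠ 53
df = n - 1 = 45
t = (x̄ - μ₀) / (s/√n) = (52.52 - 53) / (10.85/√46) = -0.300
p-value = 0.7655

Since p-value > α = 0.1, we fail to reject H₀.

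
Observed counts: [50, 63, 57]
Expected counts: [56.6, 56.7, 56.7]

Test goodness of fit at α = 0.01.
Chi-square goodness of fit test:
H₀: observed counts match expected distribution
H₁: observed counts differ from expected distribution
df = k - 1 = 2
χ² = Σ(O - E)²/E
   = (50 - 56.6)²/56.6 + (63 - 56.7)²/56.7 + (57 - 56.7)²/56.7
   = 0.770 + 0.700 + 0.002
   = 1.47
p-value = 0.4792

Since p-value > α = 0.01, we fail to reject H₀.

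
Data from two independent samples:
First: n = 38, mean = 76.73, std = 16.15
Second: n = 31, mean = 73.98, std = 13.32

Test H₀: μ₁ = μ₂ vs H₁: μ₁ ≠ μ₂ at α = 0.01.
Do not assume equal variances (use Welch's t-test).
Welch's two-sample t-test:
H₀: μ₁ = μ₂
H₁: μ₁ ≠ μ₂
s₁²/n₁ = 16.15²/38 = 6.8637,  s₂²/n₂ = 13.32²/31 = 5.7233
SE = √(s₁²/n₁ + s₂²/n₂) = √(6.8637 + 5.7233) = 3.5478
df (Welch-Satterthwaite) = (s₁²/n₁ + s₂²/n₂)² / [(s₁²/n₁)²/(n₁-1) + (s₂²/n₂)²/(n₂-1)] ≈ 66.99
t = (x̄₁ - x̄₂) / SE = (76.73 - 73.98) / 3.5478 = 2.75 / 3.5478 = 0.775
p-value = 0.4410

Since p-value > α = 0.01, we fail to reject H₀.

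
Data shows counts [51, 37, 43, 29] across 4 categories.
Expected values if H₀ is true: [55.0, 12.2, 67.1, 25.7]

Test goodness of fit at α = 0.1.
Chi-square goodness of fit test:
H₀: observed counts match expected distribution
H₁: observed counts differ from expected distribution
df = k - 1 = 3
χ² = Σ(O - E)²/E
   = (51 - 55.0)²/55.0 + (37 - 12.2)²/12.2 + (43 - 67.1)²/67.1 + (29 - 25.7)²/25.7
   = 0.291 + 50.413 + 8.656 + 0.424
   = 59.78
p-value < 0.0001

Since p-value < α = 0.1, we reject H₀.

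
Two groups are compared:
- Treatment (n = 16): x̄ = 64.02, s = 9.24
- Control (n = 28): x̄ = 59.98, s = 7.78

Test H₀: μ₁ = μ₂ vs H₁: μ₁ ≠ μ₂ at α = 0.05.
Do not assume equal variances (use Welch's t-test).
Welch's two-sample t-test:
H₀: μ₁ = μ₂
H₁: μ₁ ≠ μ₂
s₁²/n₁ = 9.24²/16 = 5.3361,  s₂²/n₂ = 7.78²/28 = 2.1617
SE = √(s₁²/n₁ + s₂²/n₂) = √(5.3361 + 2.1617) = 2.7382
df (Welch-Satterthwaite) = (s₁²/n₁ + s₂²/n₂)² / [(s₁²/n₁)²/(n₁-1) + (s₂²/n₂)²/(n₂-1)] ≈ 27.14
t = (x̄₁ - x̄₂) / SE = (64.02 - 59.98) / 2.7382 = 4.04 / 2.7382 = 1.475
p-value = 0.1516

Since p-value > α = 0.05, we fail to reject H₀.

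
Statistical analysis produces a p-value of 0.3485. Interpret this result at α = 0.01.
Since p = 0.3485 > α = 0.01, fail to reject H₀.
There is insufficient evidence to reject the null hypothesis; the result is not statistically significant at the 0.01 level.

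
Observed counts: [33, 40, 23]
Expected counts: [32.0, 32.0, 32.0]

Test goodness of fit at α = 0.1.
Chi-square goodness of fit test:
H₀: observed counts match expected distribution
H₁: observed counts differ from expected distribution
df = k - 1 = 2
χ² = Σ(O - E)²/E
   = (33 - 32.0)²/32.0 + (40 - 32.0)²/32.0 + (23 - 32.0)²/32.0
   = 0.031 + 2.000 + 2.531
   = 4.56
p-value = 0.1022

Since p-value > α = 0.1, we fail to reject H₀.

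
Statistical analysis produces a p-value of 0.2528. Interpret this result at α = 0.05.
Since p = 0.2528 > α = 0.05, fail to reject H₀.
There is insufficient evidence to reject the null hypothesis; the result is not statistically significant at the 0.05 level.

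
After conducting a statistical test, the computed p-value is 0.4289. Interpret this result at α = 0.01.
Since p = 0.4289 > α = 0.01, fail to reject H₀.
There is insufficient evidence to reject the null hypothesis; the result is not statistically significant at the 0.01 level.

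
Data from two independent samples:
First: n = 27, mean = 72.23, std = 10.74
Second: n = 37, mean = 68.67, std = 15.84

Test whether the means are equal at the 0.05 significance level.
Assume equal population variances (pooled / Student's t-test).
Student's two-sample t-test (equal variances):
H₀: μ₁ = μ₂
H₁: μ₁ ≠ μ₂
df = n₁ + n₂ - 2 = 62
Pooled variance s_p² = [(n₁-1)s₁² + (n₂-1)s₂²] / (n₁ + n₂ - 2) = [(26)(10.74²) + (36)(15.84²)] / 62 = 194.0587
SE = √(s_p²(1/n₁ + 1/n₂)) = √(194.0587 × (1/27 + 1/37)) = 3.5259
t = (x̄₁ - x̄₂) / SE = (72.23 - 68.67) / 3.5259 = 3.56 / 3.5259 = 1.010
p-value = 0.3166

Since p-value > α = 0.05, we fail to reject H₀.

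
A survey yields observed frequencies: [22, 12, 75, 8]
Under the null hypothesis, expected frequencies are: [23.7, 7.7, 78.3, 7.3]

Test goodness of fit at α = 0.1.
Chi-square goodness of fit test:
H₀: observed counts match expected distribution
H₁: observed counts differ from expected distribution
df = k - 1 = 3
χ² = Σ(O - E)²/E
   = (22 - 23.7)²/23.7 + (12 - 7.7)²/7.7 + (75 - 78.3)²/78.3 + (8 - 7.3)²/7.3
   = 0.122 + 2.401 + 0.139 + 0.067
   = 2.73
p-value = 0.4352

Since p-value > α = 0.1, we fail to reject H₀.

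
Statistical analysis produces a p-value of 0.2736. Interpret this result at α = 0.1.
Since p = 0.2736 > α = 0.1, fail to reject H₀.
There is insufficient evidence to reject the null hypothesis; the result is not statistically significant at the 0.1 level.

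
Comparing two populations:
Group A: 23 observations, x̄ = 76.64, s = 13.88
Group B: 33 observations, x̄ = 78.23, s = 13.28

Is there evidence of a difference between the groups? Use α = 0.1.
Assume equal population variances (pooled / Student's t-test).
Student's two-sample t-test (equal variances):
H₀: μ₁ = μ₂
H₁: μ₁ ≠ μ₂
df = n₁ + n₂ - 2 = 54
Pooled variance s_p² = [(n₁-1)s₁² + (n₂-1)s₂²] / (n₁ + n₂ - 2) = [(22)(13.88²) + (32)(13.28²)] / 54 = 182.9975
SE = √(s_p²(1/n₁ + 1/n₂)) = √(182.9975 × (1/23 + 1/33)) = 3.6745
t = (x̄₁ - x̄₂) / SE = (76.64 - 78.23) / 3.6745 = -1.59 / 3.6745 = -0.433
p-value = 0.6669

Since p-value > α = 0.1, we fail to reject H₀.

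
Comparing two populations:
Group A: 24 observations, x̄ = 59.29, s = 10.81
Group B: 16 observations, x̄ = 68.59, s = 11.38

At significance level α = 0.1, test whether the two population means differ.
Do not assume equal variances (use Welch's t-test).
Welch's two-sample t-test:
H₀: μ₁ = μ₂
H₁: μ₁ ≠ μ₂
s₁²/n₁ = 10.81²/24 = 4.8690,  s₂²/n₂ = 11.38²/16 = 8.0940
SE = √(s₁²/n₁ + s₂²/n₂) = √(4.8690 + 8.0940) = 3.6004
df (Welch-Satterthwaite) = (s₁²/n₁ + s₂²/n₂)² / [(s₁²/n₁)²/(n₁-1) + (s₂²/n₂)²/(n₂-1)] ≈ 31.13
t = (x̄₁ - x̄₂) / SE = (59.29 - 68.59) / 3.6004 = -9.30 / 3.6004 = -2.583
p-value = 0.0147

Since p-value < α = 0.1, we reject H₀.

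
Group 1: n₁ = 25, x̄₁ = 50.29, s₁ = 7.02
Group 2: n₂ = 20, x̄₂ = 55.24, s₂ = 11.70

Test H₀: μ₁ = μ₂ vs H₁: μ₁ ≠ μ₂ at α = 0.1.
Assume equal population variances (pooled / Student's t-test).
Student's two-sample t-test (equal variances):
H₀: μ₁ = μ₂
H₁: μ₁ ≠ μ₂
df = n₁ + n₂ - 2 = 43
Pooled variance s_p² = [(n₁-1)s₁² + (n₂-1)s₂²] / (n₁ + n₂ - 2) = [(24)(7.02²) + (19)(11.70²)] / 43 = 87.9916
SE = √(s_p²(1/n₁ + 1/n₂)) = √(87.9916 × (1/25 + 1/20)) = 2.8141
t = (x̄₁ - x̄₂) / SE = (50.29 - 55.24) / 2.8141 = -4.95 / 2.8141 = -1.759
p-value = 0.0857

Since p-value < α = 0.1, we reject H₀.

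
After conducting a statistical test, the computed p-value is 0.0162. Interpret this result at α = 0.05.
Since p = 0.0162 < α = 0.05, reject H₀.
There is sufficient evidence to reject the null hypothesis; the result is statistically significant at the 0.05 level.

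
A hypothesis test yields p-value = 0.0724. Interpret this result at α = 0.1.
Since p = 0.0724 < α = 0.1, reject H₀.
There is sufficient evidence to reject the null hypothesis; the result is statistically significant at the 0.1 level.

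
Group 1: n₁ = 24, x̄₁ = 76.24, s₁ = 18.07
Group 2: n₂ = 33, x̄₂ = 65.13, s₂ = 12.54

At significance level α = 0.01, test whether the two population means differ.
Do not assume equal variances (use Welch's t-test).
Welch's two-sample t-test:
H₀: μ₁ = μ₂
H₁: μ₁ ≠ μ₂
s₁²/n₁ = 18.07²/24 = 13.6052,  s₂²/n₂ = 12.54²/33 = 4.7652
SE = √(s₁²/n₁ + s₂²/n₂) = √(13.6052 + 4.7652) = 4.2861
df (Welch-Satterthwaite) = (s₁²/n₁ + s₂²/n₂)² / [(s₁²/n₁)²/(n₁-1) + (s₂²/n₂)²/(n₂-1)] ≈ 38.54
t = (x̄₁ - x̄₂) / SE = (76.24 - 65.13) / 4.2861 = 11.11 / 4.2861 = 2.592
p-value = 0.0134

Since p-value > α = 0.01, we fail to reject H₀.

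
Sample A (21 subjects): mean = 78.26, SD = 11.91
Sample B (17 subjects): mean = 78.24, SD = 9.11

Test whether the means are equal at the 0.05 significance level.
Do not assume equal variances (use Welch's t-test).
Welch's two-sample t-test:
H₀: μ₁ = μ₂
H₁: μ₁ ≠ μ₂
s₁²/n₁ = 11.91²/21 = 6.7547,  s₂²/n₂ = 9.11²/17 = 4.8819
SE = √(s₁²/n₁ + s₂²/n₂) = √(6.7547 + 4.8819) = 3.4112
df (Welch-Satterthwaite) = (s₁²/n₁ + s₂²/n₂)² / [(s₁²/n₁)²/(n₁-1) + (s₂²/n₂)²/(n₂-1)] ≈ 35.91
t = (x̄₁ - x̄₂) / SE = (78.26 - 78.24) / 3.4112 = 0.02 / 3.4112 = 0.006
p-value = 0.9954

Since p-value > α = 0.05, we fail to reject H₀.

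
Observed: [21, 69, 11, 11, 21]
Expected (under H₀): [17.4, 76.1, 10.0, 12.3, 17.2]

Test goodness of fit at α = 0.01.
Chi-square goodness of fit test:
H₀: observed counts match expected distribution
H₁: observed counts differ from expected distribution
df = k - 1 = 4
χ² = Σ(O - E)²/E
   = (21 - 17.4)²/17.4 + (69 - 76.1)²/76.1 + (11 - 10.0)²/10.0 + (11 - 12.3)²/12.3 + (21 - 17.2)²/17.2
   = 0.745 + 0.662 + 0.100 + 0.137 + 0.840
   = 2.48
p-value = 0.6475

Since p-value > α = 0.01, we fail to reject H₀.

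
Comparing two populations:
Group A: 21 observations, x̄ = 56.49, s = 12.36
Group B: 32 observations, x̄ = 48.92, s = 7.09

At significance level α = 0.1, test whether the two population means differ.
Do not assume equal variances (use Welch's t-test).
Welch's two-sample t-test:
H₀: μ₁ = μ₂
H₁: μ₁ ≠ μ₂
s₁²/n₁ = 12.36²/21 = 7.2747,  s₂²/n₂ = 7.09²/32 = 1.5709
SE = √(s₁²/n₁ + s₂²/n₂) = √(7.2747 + 1.5709) = 2.9742
df (Welch-Satterthwaite) = (s₁²/n₁ + s₂²/n₂)² / [(s₁²/n₁)²/(n₁-1) + (s₂²/n₂)²/(n₂-1)] ≈ 28.71
t = (x̄₁ - x̄₂) / SE = (56.49 - 48.92) / 2.9742 = 7.57 / 2.9742 = 2.545
p-value = 0.0166

Since p-value < α = 0.1, we reject H₀.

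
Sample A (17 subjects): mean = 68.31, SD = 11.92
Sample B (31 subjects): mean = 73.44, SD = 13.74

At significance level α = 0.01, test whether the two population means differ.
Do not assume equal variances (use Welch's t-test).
Welch's two-sample t-test:
H₀: μ₁ = μ₂
H₁: μ₁ ≠ μ₂
s₁²/n₁ = 11.92²/17 = 8.3580,  s₂²/n₂ = 13.74²/31 = 6.0899
SE = √(s₁²/n₁ + s₂²/n₂) = √(8.3580 + 6.0899) = 3.8010
df (Welch-Satterthwaite) = (s₁²/n₁ + s₂²/n₂)² / [(s₁²/n₁)²/(n₁-1) + (s₂²/n₂)²/(n₂-1)] ≈ 37.26
t = (x̄₁ - x̄₂) / SE = (68.31 - 73.44) / 3.8010 = -5.13 / 3.8010 = -1.350
p-value = 0.1853

Since p-value > α = 0.01, we fail to reject H₀.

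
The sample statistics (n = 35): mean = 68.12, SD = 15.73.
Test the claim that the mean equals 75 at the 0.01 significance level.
One-sample t-test:
H₀: μ = 75
H₁: μ ≠ 75
df = n - 1 = 34
t = (x̄ - μ₀) / (s/√n) = (68.12 - 75) / (15.73/√35) = -2.588
p-value = 0.0141

Since p-value > α = 0.01, we fail to reject H₀.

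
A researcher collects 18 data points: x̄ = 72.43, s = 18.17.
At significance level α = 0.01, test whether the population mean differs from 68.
One-sample t-test:
H₀: μ = 68
H₁: μ ≠ 68
df = n - 1 = 17
t = (x̄ - μ₀) / (s/√n) = (72.43 - 68) / (18.17/√18) = 1.034
p-value = 0.3154

Since p-value > α = 0.01, we fail to reject H₀.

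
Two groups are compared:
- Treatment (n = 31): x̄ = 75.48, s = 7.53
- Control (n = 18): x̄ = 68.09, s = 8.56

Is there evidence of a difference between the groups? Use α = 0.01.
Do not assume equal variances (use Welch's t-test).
Welch's two-sample t-test:
H₀: μ₁ = μ₂
H₁: μ₁ ≠ μ₂
s₁²/n₁ = 7.53²/31 = 1.8291,  s₂²/n₂ = 8.56²/18 = 4.0708
SE = √(s₁²/n₁ + s₂²/n₂) = √(1.8291 + 4.0708) = 2.4290
df (Welch-Satterthwaite) = (s₁²/n₁ + s₂²/n₂)² / [(s₁²/n₁)²/(n₁-1) + (s₂²/n₂)²/(n₂-1)] ≈ 32.04
t = (x̄₁ - x̄₂) / SE = (75.48 - 68.09) / 2.4290 = 7.39 / 2.4290 = 3.042
p-value = 0.0047

Since p-value < α = 0.01, we reject H₀.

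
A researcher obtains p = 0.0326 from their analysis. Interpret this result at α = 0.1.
Since p = 0.0326 < α = 0.1, reject H₀.
There is sufficient evidence to reject the null hypothesis; the result is statistically significant at the 0.1 level.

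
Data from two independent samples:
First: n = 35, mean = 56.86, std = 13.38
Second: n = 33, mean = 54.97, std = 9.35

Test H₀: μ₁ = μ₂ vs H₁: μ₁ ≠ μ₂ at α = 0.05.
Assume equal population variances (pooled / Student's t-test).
Student's two-sample t-test (equal variances):
H₀: μ₁ = μ₂
H₁: μ₁ ≠ μ₂
df = n₁ + n₂ - 2 = 66
Pooled variance s_p² = [(n₁-1)s₁² + (n₂-1)s₂²] / (n₁ + n₂ - 2) = [(34)(13.38²) + (32)(9.35²)] / 66 = 134.6114
SE = √(s_p²(1/n₁ + 1/n₂)) = √(134.6114 × (1/35 + 1/33)) = 2.8152
t = (x̄₁ - x̄₂) / SE = (56.86 - 54.97) / 2.8152 = 1.89 / 2.8152 = 0.671
p-value = 0.5043

Since p-value > α = 0.05, we fail to reject H₀.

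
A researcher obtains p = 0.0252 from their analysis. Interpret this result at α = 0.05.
Since p = 0.0252 < α = 0.05, reject H₀.
There is sufficient evidence to reject the null hypothesis; the result is statistically significant at the 0.05 level.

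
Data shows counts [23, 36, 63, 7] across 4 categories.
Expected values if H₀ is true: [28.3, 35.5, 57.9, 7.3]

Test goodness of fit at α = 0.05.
Chi-square goodness of fit test:
H₀: observed counts match expected distribution
H₁: observed counts differ from expected distribution
df = k - 1 = 3
χ² = Σ(O - E)²/E
   = (23 - 28.3)²/28.3 + (36 - 35.5)²/35.5 + (63 - 57.9)²/57.9 + (7 - 7.3)²/7.3
   = 0.993 + 0.007 + 0.449 + 0.012
   = 1.46
p-value = 0.6913

Since p-value > α = 0.05, we fail to reject H₀.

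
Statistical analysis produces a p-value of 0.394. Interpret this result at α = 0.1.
Since p = 0.394 > α = 0.1, fail to reject H₀.
There is insufficient evidence to reject the null hypothesis; the result is not statistically significant at the 0.1 level.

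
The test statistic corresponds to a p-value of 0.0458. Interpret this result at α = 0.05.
Since p = 0.0458 < α = 0.05, reject H₀.
There is sufficient evidence to reject the null hypothesis; the result is statistically significant at the 0.05 level.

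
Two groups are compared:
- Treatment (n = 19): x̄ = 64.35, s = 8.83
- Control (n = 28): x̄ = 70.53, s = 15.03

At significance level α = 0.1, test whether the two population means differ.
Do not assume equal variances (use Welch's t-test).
Welch's two-sample t-test:
H₀: μ₁ = μ₂
H₁: μ₁ ≠ μ₂
s₁²/n₁ = 8.83²/19 = 4.1036,  s₂²/n₂ = 15.03²/28 = 8.0679
SE = √(s₁²/n₁ + s₂²/n₂) = √(4.1036 + 8.0679) = 3.4888
df (Welch-Satterthwaite) = (s₁²/n₁ + s₂²/n₂)² / [(s₁²/n₁)²/(n₁-1) + (s₂²/n₂)²/(n₂-1)] ≈ 44.27
t = (x̄₁ - x̄₂) / SE = (64.35 - 70.53) / 3.4888 = -6.18 / 3.4888 = -1.771
p-value = 0.0834

Since p-value < α = 0.1, we reject H₀.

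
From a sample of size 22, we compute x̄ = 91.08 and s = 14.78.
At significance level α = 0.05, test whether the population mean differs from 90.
One-sample t-test:
H₀: μ = 90
H₁: μ ≠ 90
df = n - 1 = 21
t = (x̄ - μ₀) / (s/√n) = (91.08 - 90) / (14.78/√22) = 0.343
p-value = 0.7352

Since p-value > α = 0.05, we fail to reject H₀.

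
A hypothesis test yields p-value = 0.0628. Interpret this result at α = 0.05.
Since p = 0.0628 > α = 0.05, fail to reject H₀.
There is insufficient evidence to reject the null hypothesis; the result is not statistically significant at the 0.05 level.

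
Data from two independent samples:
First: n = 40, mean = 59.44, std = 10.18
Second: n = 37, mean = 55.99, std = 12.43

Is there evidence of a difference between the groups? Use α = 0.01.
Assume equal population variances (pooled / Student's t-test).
Student's two-sample t-test (equal variances):
H₀: μ₁ = μ₂
H₁: μ₁ ≠ μ₂
df = n₁ + n₂ - 2 = 75
Pooled variance s_p² = [(n₁-1)s₁² + (n₂-1)s₂²] / (n₁ + n₂ - 2) = [(39)(10.18²) + (36)(12.43²)] / 75 = 128.0512
SE = √(s_p²(1/n₁ + 1/n₂)) = √(128.0512 × (1/40 + 1/37)) = 2.5811
t = (x̄₁ - x̄₂) / SE = (59.44 - 55.99) / 2.5811 = 3.45 / 2.5811 = 1.337
p-value = 0.1854

Since p-value > α = 0.01, we fail to reject H₀.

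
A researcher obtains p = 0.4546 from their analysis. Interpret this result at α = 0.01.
Since p = 0.4546 > α = 0.01, fail to reject H₀.
There is insufficient evidence to reject the null hypothesis; the result is not statistically significant at the 0.01 level.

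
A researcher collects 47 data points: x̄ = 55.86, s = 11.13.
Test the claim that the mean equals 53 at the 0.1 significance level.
One-sample t-test:
H₀: μ = 53
H₁: μ ≠ 53
df = n - 1 = 46
t = (x̄ - μ₀) / (s/√n) = (55.86 - 53) / (11.13/√47) = 1.762
p-value = 0.0848

Since p-value < α = 0.1, we reject H₀.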